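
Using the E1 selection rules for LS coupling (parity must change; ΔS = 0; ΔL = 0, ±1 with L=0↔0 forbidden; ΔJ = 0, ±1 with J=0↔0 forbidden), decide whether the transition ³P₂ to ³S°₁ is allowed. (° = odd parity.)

allowed

Parity must change: even → odd — ok.
ΔS = 0: S: 1 → 1 — ok.
ΔL = 0, ±1 (not L=0↔0): L: 1 → 0, ΔL = -1 — ok.
ΔJ = 0, ±1 (not J=0↔0): J: 2 → 1, ΔJ = -1 — ok.
All four E1 rules are satisfied.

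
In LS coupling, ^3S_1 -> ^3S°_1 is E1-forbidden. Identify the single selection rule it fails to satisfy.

the L=0 ↔ L=0 exclusion

Initial level: S=1, L=0, J=1, parity even. Final level: S=1, L=0, J=1, parity odd.
Parity must change: even → odd — ✓.
ΔS = 0: S: 1 → 1 — ✓.
ΔL = 0, ±1 (not L=0↔0): L: 0 → 0, ΔL = +0 — ✗.
ΔJ = 0, ±1 (not J=0↔0): J: 1 → 1, ΔJ = +0 — ✓.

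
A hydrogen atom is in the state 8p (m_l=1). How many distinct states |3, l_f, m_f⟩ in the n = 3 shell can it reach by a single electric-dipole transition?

E1 requires Δl = ±1, so l_f ∈ {0, 2}; with 0 ≤ l_f ≤ n_f−1 = 2, the allowed l_f values are {0, 2}.
For l_f = 0: m_f ∈ {m_i−1, m_i, m_i+1} ∩ [−0, 0] = {0} → 1 state.
For l_f = 2: m_f ∈ {m_i−1, m_i, m_i+1} ∩ [−2, 2] = {0, 1, 2} → 3 states.
Total: 4.

4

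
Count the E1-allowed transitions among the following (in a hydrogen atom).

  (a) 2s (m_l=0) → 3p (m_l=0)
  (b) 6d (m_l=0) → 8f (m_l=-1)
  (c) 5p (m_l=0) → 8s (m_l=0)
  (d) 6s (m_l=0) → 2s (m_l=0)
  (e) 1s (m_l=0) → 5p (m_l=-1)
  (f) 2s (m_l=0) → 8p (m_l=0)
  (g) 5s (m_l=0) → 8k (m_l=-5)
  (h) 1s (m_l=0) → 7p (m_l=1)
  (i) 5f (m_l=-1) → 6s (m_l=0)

(a) allowed
(b) allowed
(c) allowed
(d) forbidden — Δl = +0 (E1 requires Δl = ±1)
(e) allowed
(f) allowed
(g) forbidden — Δl = +7 (E1 requires Δl = ±1); Δm_l = -5 (E1 requires Δm_l = 0, ±1)
(h) allowed
(i) forbidden — Δl = -3 (E1 requires Δl = ±1)
Total allowed: 6 of 9.

6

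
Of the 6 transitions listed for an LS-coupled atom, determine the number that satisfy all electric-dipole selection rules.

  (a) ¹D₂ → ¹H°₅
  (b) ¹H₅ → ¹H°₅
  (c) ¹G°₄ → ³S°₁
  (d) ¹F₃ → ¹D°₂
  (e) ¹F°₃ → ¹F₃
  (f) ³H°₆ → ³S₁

3

(a) forbidden (ΔL, ΔJ fail)
(b) allowed
(c) forbidden (parity, ΔS, ΔL, ΔJ fail)
(d) allowed
(e) allowed
(f) forbidden (ΔL, ΔJ fail)
Total allowed: 3 of 6.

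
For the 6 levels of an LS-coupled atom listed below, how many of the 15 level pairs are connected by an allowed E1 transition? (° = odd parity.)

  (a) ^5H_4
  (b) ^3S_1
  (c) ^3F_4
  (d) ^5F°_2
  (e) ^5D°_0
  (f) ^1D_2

(a)–(b): forbidden (parity, ΔS, ΔL, ΔJ).
(a)–(c): forbidden (parity, ΔS, ΔL).
(a)–(d): forbidden (ΔL, ΔJ).
(a)–(e): forbidden (ΔL, ΔJ).
(a)–(f): forbidden (parity, ΔS, ΔL, ΔJ).
(b)–(c): forbidden (parity, ΔL, ΔJ).
(b)–(d): forbidden (ΔS, ΔL).
(b)–(e): forbidden (ΔS, ΔL).
(b)–(f): forbidden (parity, ΔS, ΔL).
(c)–(d): forbidden (ΔS, ΔJ).
(c)–(e): forbidden (ΔS, ΔJ).
(c)–(f): forbidden (parity, ΔS, ΔJ).
(d)–(e): forbidden (parity, ΔJ).
(d)–(f): forbidden (ΔS).
(e)–(f): forbidden (ΔS, ΔJ).
Allowed pairs: 0 of 15.

0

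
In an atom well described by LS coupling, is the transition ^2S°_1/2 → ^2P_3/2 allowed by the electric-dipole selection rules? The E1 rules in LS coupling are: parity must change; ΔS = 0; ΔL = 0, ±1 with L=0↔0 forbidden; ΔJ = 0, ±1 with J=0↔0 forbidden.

Reading off the term symbols: S 1/2→1/2, L 0→1, J 1/2→3/2, parity odd→even.
Parity must change: odd → even — passes.
ΔS = 0: S: 1/2 → 1/2 — passes.
ΔL = 0, ±1 (not L=0↔0): L: 0 → 1, ΔL = +1 — passes.
ΔJ = 0, ±1 (not J=0↔0): J: 1/2 → 3/2, ΔJ = +1 — passes.
All four E1 rules are satisfied.

allowed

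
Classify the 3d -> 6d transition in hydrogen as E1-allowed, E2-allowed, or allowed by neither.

E2

Δl = 2 − 2 = +0; l_i + l_f = 4.
E1 (Δl = ±1): not satisfied.
E2 (Δl = 0,±2, l_i+l_f ≥ 2): satisfied.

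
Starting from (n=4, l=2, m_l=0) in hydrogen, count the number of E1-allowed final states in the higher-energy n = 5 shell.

E1 requires Δl = ±1, so l_f ∈ {1, 3}; with 0 ≤ l_f ≤ n_f−1 = 4, the allowed l_f values are {1, 3}.
For l_f = 1: m_f ∈ {m_i−1, m_i, m_i+1} ∩ [−1, 1] = {-1, 0, 1} → 3 states.
For l_f = 3: m_f ∈ {m_i−1, m_i, m_i+1} ∩ [−3, 3] = {-1, 0, 1} → 3 states.
Total: 6.

6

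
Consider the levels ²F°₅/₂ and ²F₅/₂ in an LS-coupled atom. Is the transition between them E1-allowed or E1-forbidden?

Parity must change: odd → even — passes.
ΔS = 0: S: 1/2 → 1/2 — passes.
ΔL = 0, ±1 (not L=0↔0): L: 3 → 3, ΔL = +0 — passes.
ΔJ = 0, ±1 (not J=0↔0): J: 5/2 → 5/2, ΔJ = +0 — passes.
All four E1 rules are satisfied.

allowed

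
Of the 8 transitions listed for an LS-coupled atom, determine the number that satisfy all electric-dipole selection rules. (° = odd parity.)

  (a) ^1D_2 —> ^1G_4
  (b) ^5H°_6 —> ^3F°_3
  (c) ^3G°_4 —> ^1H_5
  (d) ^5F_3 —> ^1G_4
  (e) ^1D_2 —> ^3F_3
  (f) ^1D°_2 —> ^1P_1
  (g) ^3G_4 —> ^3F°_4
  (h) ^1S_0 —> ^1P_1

(a) forbidden (parity, ΔL, ΔJ fail)
(b) forbidden (parity, ΔS, ΔL, ΔJ fail)
(c) forbidden (ΔS fails)
(d) forbidden (parity, ΔS fail)
(e) forbidden (parity, ΔS fail)
(f) allowed
(g) allowed
(h) forbidden (parity fails)
Total allowed: 2 of 8.

2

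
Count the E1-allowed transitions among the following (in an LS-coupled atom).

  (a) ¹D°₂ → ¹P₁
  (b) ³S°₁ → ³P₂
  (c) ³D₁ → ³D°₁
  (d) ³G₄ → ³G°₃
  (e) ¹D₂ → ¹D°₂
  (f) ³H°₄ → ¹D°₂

5

(a) allowed
(b) allowed
(c) allowed
(d) allowed
(e) allowed
(f) forbidden (parity, ΔS, ΔL, ΔJ fail)
Total allowed: 5 of 6.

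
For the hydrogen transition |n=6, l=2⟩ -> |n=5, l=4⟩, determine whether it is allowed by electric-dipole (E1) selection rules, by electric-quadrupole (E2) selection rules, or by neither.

Δl = 4 − 2 = +2; l_i + l_f = 6.
E1 (Δl = ±1): not satisfied.
E2 (Δl = 0,±2, l_i+l_f ≥ 2): satisfied.

E2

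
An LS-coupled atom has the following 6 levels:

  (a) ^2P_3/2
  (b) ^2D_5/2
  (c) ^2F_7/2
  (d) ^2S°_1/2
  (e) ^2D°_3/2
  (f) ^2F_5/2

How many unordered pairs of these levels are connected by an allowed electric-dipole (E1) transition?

4

(a)–(b): forbidden (parity).
(a)–(c): forbidden (parity, ΔL, ΔJ).
(a)–(d): allowed.
(a)–(e): allowed.
(a)–(f): forbidden (parity, ΔL).
(b)–(c): forbidden (parity).
(b)–(d): forbidden (ΔL, ΔJ).
(b)–(e): allowed.
(b)–(f): forbidden (parity).
(c)–(d): forbidden (ΔL, ΔJ).
(c)–(e): forbidden (ΔJ).
(c)–(f): forbidden (parity).
(d)–(e): forbidden (parity, ΔL).
(d)–(f): forbidden (ΔL, ΔJ).
(e)–(f): allowed.
Allowed pairs: 4 of 15.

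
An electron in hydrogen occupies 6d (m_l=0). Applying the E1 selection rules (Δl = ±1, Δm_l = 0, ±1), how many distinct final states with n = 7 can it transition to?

6

E1 requires Δl = ±1, so l_f ∈ {1, 3}; with 0 ≤ l_f ≤ n_f−1 = 6, the allowed l_f values are {1, 3}.
For l_f = 1: m_f ∈ {m_i−1, m_i, m_i+1} ∩ [−1, 1] = {-1, 0, 1} → 3 states.
For l_f = 3: m_f ∈ {m_i−1, m_i, m_i+1} ∩ [−3, 3] = {-1, 0, 1} → 3 states.
Total: 6.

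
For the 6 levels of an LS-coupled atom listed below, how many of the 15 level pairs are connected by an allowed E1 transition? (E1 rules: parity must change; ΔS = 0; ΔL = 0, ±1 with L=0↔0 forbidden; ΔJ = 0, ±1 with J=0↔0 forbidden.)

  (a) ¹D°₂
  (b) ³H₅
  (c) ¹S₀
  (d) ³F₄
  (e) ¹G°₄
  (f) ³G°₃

1

(a)–(b): forbidden (ΔS, ΔL, ΔJ).
(a)–(c): forbidden (ΔL, ΔJ).
(a)–(d): forbidden (ΔS, ΔJ).
(a)–(e): forbidden (parity, ΔL, ΔJ).
(a)–(f): forbidden (parity, ΔS, ΔL).
(b)–(c): forbidden (parity, ΔS, ΔL, ΔJ).
(b)–(d): forbidden (parity, ΔL).
(b)–(e): forbidden (ΔS).
(b)–(f): forbidden (ΔJ).
(c)–(d): forbidden (parity, ΔS, ΔL, ΔJ).
(c)–(e): forbidden (ΔL, ΔJ).
(c)–(f): forbidden (ΔS, ΔL, ΔJ).
(d)–(e): forbidden (ΔS).
(d)–(f): allowed.
(e)–(f): forbidden (parity, ΔS).
Allowed pairs: 1 of 15.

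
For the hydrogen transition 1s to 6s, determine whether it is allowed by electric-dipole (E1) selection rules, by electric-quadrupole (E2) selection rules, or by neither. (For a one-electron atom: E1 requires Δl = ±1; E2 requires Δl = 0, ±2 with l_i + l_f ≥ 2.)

Δl = 0 − 0 = +0; l_i + l_f = 0.
E1 (Δl = ±1): not satisfied.
E2 (Δl = 0,±2, l_i+l_f ≥ 2): not satisfied.

neither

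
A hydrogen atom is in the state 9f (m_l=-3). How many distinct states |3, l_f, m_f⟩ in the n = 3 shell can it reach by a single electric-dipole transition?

1

E1 requires Δl = ±1, so l_f ∈ {2, 4}; with 0 ≤ l_f ≤ n_f−1 = 2, the allowed l_f values are {2}.
For l_f = 2: m_f ∈ {m_i−1, m_i, m_i+1} ∩ [−2, 2] = {-2} → 1 state.
Total: 1.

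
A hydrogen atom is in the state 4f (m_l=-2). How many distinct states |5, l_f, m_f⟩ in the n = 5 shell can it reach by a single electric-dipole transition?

5

E1 requires Δl = ±1, so l_f ∈ {2, 4}; with 0 ≤ l_f ≤ n_f−1 = 4, the allowed l_f values are {2, 4}.
For l_f = 2: m_f ∈ {m_i−1, m_i, m_i+1} ∩ [−2, 2] = {-2, -1} → 2 states.
For l_f = 4: m_f ∈ {m_i−1, m_i, m_i+1} ∩ [−4, 4] = {-3, -2, -1} → 3 states.
Total: 5.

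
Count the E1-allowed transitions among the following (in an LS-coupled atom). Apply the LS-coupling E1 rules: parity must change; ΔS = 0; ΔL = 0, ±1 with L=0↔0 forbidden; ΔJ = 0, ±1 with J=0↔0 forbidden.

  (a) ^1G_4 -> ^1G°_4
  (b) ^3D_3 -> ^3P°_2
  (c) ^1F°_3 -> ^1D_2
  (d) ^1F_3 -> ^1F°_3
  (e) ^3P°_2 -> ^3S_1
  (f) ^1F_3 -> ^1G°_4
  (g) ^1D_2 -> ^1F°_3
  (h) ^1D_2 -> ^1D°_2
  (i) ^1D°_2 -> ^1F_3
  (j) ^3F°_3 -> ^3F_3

10

(a) allowed
(b) allowed
(c) allowed
(d) allowed
(e) allowed
(f) allowed
(g) allowed
(h) allowed
(i) allowed
(j) allowed
Total allowed: 10 of 10.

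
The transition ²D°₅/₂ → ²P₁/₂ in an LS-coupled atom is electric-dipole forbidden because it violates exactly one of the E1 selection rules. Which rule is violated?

the ΔJ = 0, ±1 rule

Reading off the term symbols: S 1/2→1/2, L 2→1, J 5/2→1/2, parity odd→even.
Parity must change: odd → even — ok.
ΔS = 0: S: 1/2 → 1/2 — ok.
ΔL = 0, ±1 (not L=0↔0): L: 2 → 1, ΔL = -1 — ok.
ΔJ = 0, ±1 (not J=0↔0): J: 5/2 → 1/2, ΔJ = -2 — fails.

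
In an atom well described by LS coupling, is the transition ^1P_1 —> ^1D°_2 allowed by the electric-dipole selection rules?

Parity must change: even → odd — ok.
ΔS = 0: S: 0 → 0 — ok.
ΔL = 0, ±1 (not L=0↔0): L: 1 → 2, ΔL = +1 — ok.
ΔJ = 0, ±1 (not J=0↔0): J: 1 → 2, ΔJ = +1 — ok.
All four E1 rules are satisfied.

allowed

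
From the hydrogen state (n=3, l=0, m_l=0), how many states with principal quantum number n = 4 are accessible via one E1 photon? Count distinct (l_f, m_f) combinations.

3

E1 requires Δl = ±1, so l_f ∈ {-1, 1}; with 0 ≤ l_f ≤ n_f−1 = 3, the allowed l_f values are {1}.
For l_f = 1: m_f ∈ {m_i−1, m_i, m_i+1} ∩ [−1, 1] = {-1, 0, 1} → 3 states.
Total: 3.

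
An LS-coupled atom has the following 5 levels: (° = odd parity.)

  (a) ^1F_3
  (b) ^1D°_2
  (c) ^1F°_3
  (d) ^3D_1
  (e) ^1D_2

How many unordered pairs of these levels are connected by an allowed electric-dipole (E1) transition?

4

(a)–(b): allowed.
(a)–(c): allowed.
(a)–(d): forbidden (parity, ΔS, ΔJ).
(a)–(e): forbidden (parity).
(b)–(c): forbidden (parity).
(b)–(d): forbidden (ΔS).
(b)–(e): allowed.
(c)–(d): forbidden (ΔS, ΔJ).
(c)–(e): allowed.
(d)–(e): forbidden (parity, ΔS).
Allowed pairs: 4 of 10.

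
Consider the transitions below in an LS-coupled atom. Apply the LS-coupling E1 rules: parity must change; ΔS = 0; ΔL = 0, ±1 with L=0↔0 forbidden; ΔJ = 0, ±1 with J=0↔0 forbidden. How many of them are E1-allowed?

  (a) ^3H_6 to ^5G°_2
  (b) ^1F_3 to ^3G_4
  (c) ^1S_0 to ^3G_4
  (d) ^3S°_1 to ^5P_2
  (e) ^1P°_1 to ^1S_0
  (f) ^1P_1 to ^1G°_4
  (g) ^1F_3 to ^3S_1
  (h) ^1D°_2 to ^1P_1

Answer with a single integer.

(a) forbidden (ΔS, ΔJ fail)
(b) forbidden (parity, ΔS fail)
(c) forbidden (parity, ΔS, ΔL, ΔJ fail)
(d) forbidden (ΔS fails)
(e) allowed
(f) forbidden (ΔL, ΔJ fail)
(g) forbidden (parity, ΔS, ΔL, ΔJ fail)
(h) allowed
Total allowed: 2 of 8.

2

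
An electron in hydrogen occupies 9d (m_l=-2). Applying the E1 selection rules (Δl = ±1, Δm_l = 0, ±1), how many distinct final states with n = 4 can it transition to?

4

E1 requires Δl = ±1, so l_f ∈ {1, 3}; with 0 ≤ l_f ≤ n_f−1 = 3, the allowed l_f values are {1, 3}.
For l_f = 1: m_f ∈ {m_i−1, m_i, m_i+1} ∩ [−1, 1] = {-1} → 1 state.
For l_f = 3: m_f ∈ {m_i−1, m_i, m_i+1} ∩ [−3, 3] = {-3, -2, -1} → 3 states.
Total: 4.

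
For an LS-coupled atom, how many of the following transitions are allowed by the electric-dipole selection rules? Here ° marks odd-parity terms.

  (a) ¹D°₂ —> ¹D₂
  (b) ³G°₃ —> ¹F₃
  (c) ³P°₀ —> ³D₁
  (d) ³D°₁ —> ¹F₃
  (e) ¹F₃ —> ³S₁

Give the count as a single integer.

(a) allowed
(b) forbidden (ΔS fails)
(c) allowed
(d) forbidden (ΔS, ΔJ fail)
(e) forbidden (parity, ΔS, ΔL, ΔJ fail)
Total allowed: 2 of 5.

2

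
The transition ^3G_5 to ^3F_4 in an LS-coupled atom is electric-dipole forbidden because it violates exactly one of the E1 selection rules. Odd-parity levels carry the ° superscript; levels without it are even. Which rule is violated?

parity

Parity must change: even → even — violated.
ΔS = 0: S: 1 → 1 — satisfied.
ΔL = 0, ±1 (not L=0↔0): L: 4 → 3, ΔL = -1 — satisfied.
ΔJ = 0, ±1 (not J=0↔0): J: 5 → 4, ΔJ = -1 — satisfied.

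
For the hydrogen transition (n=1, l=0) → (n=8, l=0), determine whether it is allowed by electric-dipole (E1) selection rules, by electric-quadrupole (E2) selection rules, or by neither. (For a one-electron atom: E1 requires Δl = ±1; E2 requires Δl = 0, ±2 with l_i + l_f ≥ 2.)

Δl = 0 − 0 = +0; l_i + l_f = 0.
E1 (Δl = ±1): not satisfied.
E2 (Δl = 0,±2, l_i+l_f ≥ 2): not satisfied.

neither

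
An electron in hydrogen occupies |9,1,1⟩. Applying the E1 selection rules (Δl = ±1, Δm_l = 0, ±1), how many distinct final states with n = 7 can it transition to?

E1 requires Δl = ±1, so l_f ∈ {0, 2}; with 0 ≤ l_f ≤ n_f−1 = 6, the allowed l_f values are {0, 2}.
For l_f = 0: m_f ∈ {m_i−1, m_i, m_i+1} ∩ [−0, 0] = {0} → 1 state.
For l_f = 2: m_f ∈ {m_i−1, m_i, m_i+1} ∩ [−2, 2] = {0, 1, 2} → 3 states.
Total: 4.

4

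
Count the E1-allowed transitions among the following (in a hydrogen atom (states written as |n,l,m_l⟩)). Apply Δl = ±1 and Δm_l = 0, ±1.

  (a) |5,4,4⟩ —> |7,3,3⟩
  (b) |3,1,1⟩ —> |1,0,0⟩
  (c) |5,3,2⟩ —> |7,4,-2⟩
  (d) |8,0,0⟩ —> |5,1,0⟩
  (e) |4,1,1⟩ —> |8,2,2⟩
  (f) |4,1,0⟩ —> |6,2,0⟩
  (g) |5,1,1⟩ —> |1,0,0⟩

6

(a) allowed
(b) allowed
(c) forbidden — Δm_l = -4 (E1 requires Δm_l = 0, ±1)
(d) allowed
(e) allowed
(f) allowed
(g) allowed
Total allowed: 6 of 7.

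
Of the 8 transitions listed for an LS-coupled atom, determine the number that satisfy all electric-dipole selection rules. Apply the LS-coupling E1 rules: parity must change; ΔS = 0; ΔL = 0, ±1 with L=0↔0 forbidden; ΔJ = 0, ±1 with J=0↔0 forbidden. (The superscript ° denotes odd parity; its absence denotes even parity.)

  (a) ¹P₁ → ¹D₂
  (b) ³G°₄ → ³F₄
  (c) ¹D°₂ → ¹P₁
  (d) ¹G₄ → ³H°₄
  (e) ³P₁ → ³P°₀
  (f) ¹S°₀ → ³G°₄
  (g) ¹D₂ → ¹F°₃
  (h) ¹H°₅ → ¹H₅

5

(a) forbidden (parity fails)
(b) allowed
(c) allowed
(d) forbidden (ΔS fails)
(e) allowed
(f) forbidden (parity, ΔS, ΔL, ΔJ fail)
(g) allowed
(h) allowed
Total allowed: 5 of 8.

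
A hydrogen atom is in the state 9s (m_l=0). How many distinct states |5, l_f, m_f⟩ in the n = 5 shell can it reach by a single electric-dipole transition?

E1 requires Δl = ±1, so l_f ∈ {-1, 1}; with 0 ≤ l_f ≤ n_f−1 = 4, the allowed l_f values are {1}.
For l_f = 1: m_f ∈ {m_i−1, m_i, m_i+1} ∩ [−1, 1] = {-1, 0, 1} → 3 states.
Total: 3.

3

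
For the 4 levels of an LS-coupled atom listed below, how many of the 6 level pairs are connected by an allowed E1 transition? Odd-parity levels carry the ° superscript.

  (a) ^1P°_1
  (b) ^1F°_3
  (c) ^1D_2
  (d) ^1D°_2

(a)–(b): forbidden (parity, ΔL, ΔJ).
(a)–(c): allowed.
(a)–(d): forbidden (parity).
(b)–(c): allowed.
(b)–(d): forbidden (parity).
(c)–(d): allowed.
Allowed pairs: 3 of 6.

3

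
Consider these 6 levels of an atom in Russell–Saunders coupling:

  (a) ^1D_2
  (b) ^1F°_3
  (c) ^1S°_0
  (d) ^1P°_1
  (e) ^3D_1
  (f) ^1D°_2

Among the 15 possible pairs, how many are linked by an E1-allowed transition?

(a)–(b): allowed.
(a)–(c): forbidden (ΔL, ΔJ).
(a)–(d): allowed.
(a)–(e): forbidden (parity, ΔS).
(a)–(f): allowed.
(b)–(c): forbidden (parity, ΔL, ΔJ).
(b)–(d): forbidden (parity, ΔL, ΔJ).
(b)–(e): forbidden (ΔS, ΔJ).
(b)–(f): forbidden (parity).
(c)–(d): forbidden (parity).
(c)–(e): forbidden (ΔS, ΔL).
(c)–(f): forbidden (parity, ΔL, ΔJ).
(d)–(e): forbidden (ΔS).
(d)–(f): forbidden (parity).
(e)–(f): forbidden (ΔS).
Allowed pairs: 3 of 15.

3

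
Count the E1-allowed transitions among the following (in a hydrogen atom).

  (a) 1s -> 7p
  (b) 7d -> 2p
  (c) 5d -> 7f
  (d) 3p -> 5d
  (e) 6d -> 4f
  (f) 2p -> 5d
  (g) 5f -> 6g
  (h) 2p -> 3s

(a) allowed
(b) allowed
(c) allowed
(d) allowed
(e) allowed
(f) allowed
(g) allowed
(h) allowed
Total allowed: 8 of 8.

8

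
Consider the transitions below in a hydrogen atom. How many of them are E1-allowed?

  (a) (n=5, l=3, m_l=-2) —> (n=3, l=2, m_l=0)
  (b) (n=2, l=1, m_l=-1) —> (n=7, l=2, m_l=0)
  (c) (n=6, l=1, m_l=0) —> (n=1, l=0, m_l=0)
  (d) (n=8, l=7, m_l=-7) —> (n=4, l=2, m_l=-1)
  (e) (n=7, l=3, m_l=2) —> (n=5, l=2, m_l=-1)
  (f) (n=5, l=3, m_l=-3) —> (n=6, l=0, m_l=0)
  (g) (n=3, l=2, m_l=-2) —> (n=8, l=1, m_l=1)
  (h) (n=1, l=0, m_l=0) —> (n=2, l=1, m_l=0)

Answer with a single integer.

(a) forbidden — Δm_l = +2 (E1 requires Δm_l = 0, ±1)
(b) allowed
(c) allowed
(d) forbidden — Δl = -5 (E1 requires Δl = ±1); Δm_l = +6 (E1 requires Δm_l = 0, ±1)
(e) forbidden — Δm_l = -3 (E1 requires Δm_l = 0, ±1)
(f) forbidden — Δl = -3 (E1 requires Δl = ±1); Δm_l = +3 (E1 requires Δm_l = 0, ±1)
(g) forbidden — Δm_l = +3 (E1 requires Δm_l = 0, ±1)
(h) allowed
Total allowed: 3 of 8.

3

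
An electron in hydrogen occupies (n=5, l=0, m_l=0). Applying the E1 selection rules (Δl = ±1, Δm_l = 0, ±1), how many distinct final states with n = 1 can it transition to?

0

E1 requires l_f ∈ {-1, 1}, but neither lies in [0, 0], so no final state is reachable.
Total: 0.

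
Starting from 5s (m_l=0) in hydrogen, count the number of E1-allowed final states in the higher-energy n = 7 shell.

E1 requires Δl = ±1, so l_f ∈ {-1, 1}; with 0 ≤ l_f ≤ n_f−1 = 6, the allowed l_f values are {1}.
For l_f = 1: m_f ∈ {m_i−1, m_i, m_i+1} ∩ [−1, 1] = {-1, 0, 1} → 3 states.
Total: 3.

3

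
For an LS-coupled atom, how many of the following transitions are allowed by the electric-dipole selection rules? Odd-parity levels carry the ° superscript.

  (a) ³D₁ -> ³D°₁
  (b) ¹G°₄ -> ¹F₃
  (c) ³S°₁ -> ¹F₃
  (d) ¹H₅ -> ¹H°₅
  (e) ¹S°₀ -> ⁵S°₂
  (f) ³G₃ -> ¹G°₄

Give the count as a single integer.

3

(a) allowed
(b) allowed
(c) forbidden (ΔS, ΔL, ΔJ fail)
(d) allowed
(e) forbidden (parity, ΔS, ΔL, ΔJ fail)
(f) forbidden (ΔS fails)
Total allowed: 3 of 6.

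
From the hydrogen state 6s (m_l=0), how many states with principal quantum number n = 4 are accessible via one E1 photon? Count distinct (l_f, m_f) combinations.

E1 requires Δl = ±1, so l_f ∈ {-1, 1}; with 0 ≤ l_f ≤ n_f−1 = 3, the allowed l_f values are {1}.
For l_f = 1: m_f ∈ {m_i−1, m_i, m_i+1} ∩ [−1, 1] = {-1, 0, 1} → 3 states.
Total: 3.

3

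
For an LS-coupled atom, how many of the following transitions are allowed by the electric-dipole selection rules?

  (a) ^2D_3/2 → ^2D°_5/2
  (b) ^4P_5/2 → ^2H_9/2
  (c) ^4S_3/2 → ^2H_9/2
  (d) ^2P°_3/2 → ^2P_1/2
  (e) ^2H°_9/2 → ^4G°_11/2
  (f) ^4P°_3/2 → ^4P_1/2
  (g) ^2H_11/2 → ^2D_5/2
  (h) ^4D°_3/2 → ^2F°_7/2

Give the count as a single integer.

3

(a) allowed
(b) forbidden (parity, ΔS, ΔL, ΔJ fail)
(c) forbidden (parity, ΔS, ΔL, ΔJ fail)
(d) allowed
(e) forbidden (parity, ΔS fail)
(f) allowed
(g) forbidden (parity, ΔL, ΔJ fail)
(h) forbidden (parity, ΔS, ΔJ fail)
Total allowed: 3 of 8.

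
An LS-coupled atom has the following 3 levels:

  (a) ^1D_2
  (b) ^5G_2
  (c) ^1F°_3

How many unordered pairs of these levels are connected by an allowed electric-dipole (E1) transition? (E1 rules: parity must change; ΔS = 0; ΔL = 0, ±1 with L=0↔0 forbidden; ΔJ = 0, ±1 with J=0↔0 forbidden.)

1

(a)–(b): forbidden (parity, ΔS, ΔL).
(a)–(c): allowed.
(b)–(c): forbidden (ΔS).
Allowed pairs: 1 of 3.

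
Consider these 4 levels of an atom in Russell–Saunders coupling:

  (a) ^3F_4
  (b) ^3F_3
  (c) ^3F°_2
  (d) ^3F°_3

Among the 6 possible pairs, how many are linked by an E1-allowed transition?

3

(a)–(b): forbidden (parity).
(a)–(c): forbidden (ΔJ).
(a)–(d): allowed.
(b)–(c): allowed.
(b)–(d): allowed.
(c)–(d): forbidden (parity).
Allowed pairs: 3 of 6.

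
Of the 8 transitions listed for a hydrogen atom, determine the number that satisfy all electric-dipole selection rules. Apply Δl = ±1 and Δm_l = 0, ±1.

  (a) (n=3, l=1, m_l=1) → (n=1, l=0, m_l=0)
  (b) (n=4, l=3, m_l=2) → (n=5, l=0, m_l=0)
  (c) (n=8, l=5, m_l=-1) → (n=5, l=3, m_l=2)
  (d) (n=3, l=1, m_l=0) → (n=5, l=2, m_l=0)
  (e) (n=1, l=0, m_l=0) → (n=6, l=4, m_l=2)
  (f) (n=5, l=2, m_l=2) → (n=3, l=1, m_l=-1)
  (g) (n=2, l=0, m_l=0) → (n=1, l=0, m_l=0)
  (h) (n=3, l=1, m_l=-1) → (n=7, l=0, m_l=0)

(a) allowed
(b) forbidden — Δl = -3 (E1 requires Δl = ±1); Δm_l = -2 (E1 requires Δm_l = 0, ±1)
(c) forbidden — Δl = -2 (E1 requires Δl = ±1); Δm_l = +3 (E1 requires Δm_l = 0, ±1)
(d) allowed
(e) forbidden — Δl = +4 (E1 requires Δl = ±1); Δm_l = +2 (E1 requires Δm_l = 0, ±1)
(f) forbidden — Δm_l = -3 (E1 requires Δm_l = 0, ±1)
(g) forbidden — Δl = +0 (E1 requires Δl = ±1)
(h) allowed
Total allowed: 3 of 8.

3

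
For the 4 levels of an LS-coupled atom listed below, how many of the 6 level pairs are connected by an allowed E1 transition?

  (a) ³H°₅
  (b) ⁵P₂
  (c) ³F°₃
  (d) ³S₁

(a)–(b): forbidden (ΔS, ΔL, ΔJ).
(a)–(c): forbidden (parity, ΔL, ΔJ).
(a)–(d): forbidden (ΔL, ΔJ).
(b)–(c): forbidden (ΔS, ΔL).
(b)–(d): forbidden (parity, ΔS).
(c)–(d): forbidden (ΔL, ΔJ).
Allowed pairs: 0 of 6.

0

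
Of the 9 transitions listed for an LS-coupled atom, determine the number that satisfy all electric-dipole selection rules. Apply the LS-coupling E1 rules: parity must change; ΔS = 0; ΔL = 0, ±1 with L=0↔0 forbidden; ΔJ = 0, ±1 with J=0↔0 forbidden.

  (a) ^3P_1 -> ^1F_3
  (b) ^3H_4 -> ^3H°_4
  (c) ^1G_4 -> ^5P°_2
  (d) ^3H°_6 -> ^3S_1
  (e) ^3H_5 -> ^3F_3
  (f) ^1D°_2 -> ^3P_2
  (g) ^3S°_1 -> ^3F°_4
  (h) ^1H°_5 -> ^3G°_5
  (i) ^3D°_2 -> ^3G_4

1

(a) forbidden (parity, ΔS, ΔL, ΔJ fail)
(b) allowed
(c) forbidden (ΔS, ΔL, ΔJ fail)
(d) forbidden (ΔL, ΔJ fail)
(e) forbidden (parity, ΔL, ΔJ fail)
(f) forbidden (ΔS fails)
(g) forbidden (parity, ΔL, ΔJ fail)
(h) forbidden (parity, ΔS fail)
(i) forbidden (ΔL, ΔJ fail)
Total allowed: 1 of 9.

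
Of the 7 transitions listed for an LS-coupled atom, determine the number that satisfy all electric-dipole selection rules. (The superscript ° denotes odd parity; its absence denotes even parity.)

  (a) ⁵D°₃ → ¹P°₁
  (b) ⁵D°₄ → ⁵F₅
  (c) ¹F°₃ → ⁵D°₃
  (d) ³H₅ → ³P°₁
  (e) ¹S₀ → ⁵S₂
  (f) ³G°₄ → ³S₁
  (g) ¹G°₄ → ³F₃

1

(a) forbidden (parity, ΔS, ΔJ fail)
(b) allowed
(c) forbidden (parity, ΔS fail)
(d) forbidden (ΔL, ΔJ fail)
(e) forbidden (parity, ΔS, ΔL, ΔJ fail)
(f) forbidden (ΔL, ΔJ fail)
(g) forbidden (ΔS fails)
Total allowed: 1 of 7.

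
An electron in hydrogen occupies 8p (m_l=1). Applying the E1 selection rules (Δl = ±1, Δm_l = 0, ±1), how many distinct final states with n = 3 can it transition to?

4

E1 requires Δl = ±1, so l_f ∈ {0, 2}; with 0 ≤ l_f ≤ n_f−1 = 2, the allowed l_f values are {0, 2}.
For l_f = 0: m_f ∈ {m_i−1, m_i, m_i+1} ∩ [−0, 0] = {0} → 1 state.
For l_f = 2: m_f ∈ {m_i−1, m_i, m_i+1} ∩ [−2, 2] = {0, 1, 2} → 3 states.
Total: 4.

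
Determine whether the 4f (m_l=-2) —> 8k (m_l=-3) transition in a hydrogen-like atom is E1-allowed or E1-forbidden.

forbidden

Initial l = 3, final l = 7, so Δl = +4. E1 requires Δl = ±1: fails.
Δm_l = -3 − (-2) = -1. E1 requires Δm_l = 0, ±1: ok.
The transition is electric-dipole forbidden.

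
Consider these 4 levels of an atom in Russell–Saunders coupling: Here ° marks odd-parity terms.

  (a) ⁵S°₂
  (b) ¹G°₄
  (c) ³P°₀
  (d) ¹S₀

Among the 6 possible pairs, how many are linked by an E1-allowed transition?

(a)–(b): forbidden (parity, ΔS, ΔL, ΔJ).
(a)–(c): forbidden (parity, ΔS, ΔJ).
(a)–(d): forbidden (ΔS, ΔL, ΔJ).
(b)–(c): forbidden (parity, ΔS, ΔL, ΔJ).
(b)–(d): forbidden (ΔL, ΔJ).
(c)–(d): forbidden (ΔS, ΔJ).
Allowed pairs: 0 of 6.

0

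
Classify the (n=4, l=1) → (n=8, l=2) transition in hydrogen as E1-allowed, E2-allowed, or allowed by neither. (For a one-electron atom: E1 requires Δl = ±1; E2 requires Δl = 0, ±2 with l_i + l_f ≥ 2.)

E1

Δl = 2 − 1 = +1; l_i + l_f = 3.
E1 (Δl = ±1): satisfied.
E2 (Δl = 0,±2, l_i+l_f ≥ 2): not satisfied.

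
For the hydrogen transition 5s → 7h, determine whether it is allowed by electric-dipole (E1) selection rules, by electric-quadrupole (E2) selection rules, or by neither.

Δl = 5 − 0 = +5; l_i + l_f = 5.
E1 (Δl = ±1): not satisfied.
E2 (Δl = 0,±2, l_i+l_f ≥ 2): not satisfied.

neither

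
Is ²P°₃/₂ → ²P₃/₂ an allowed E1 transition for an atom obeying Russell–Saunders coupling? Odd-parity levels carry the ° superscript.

allowed

Initial level: S=1/2, L=1, J=3/2, parity odd. Final level: S=1/2, L=1, J=3/2, parity even.
Parity must change: odd → even — passes.
ΔS = 0: S: 1/2 → 1/2 — passes.
ΔL = 0, ±1 (not L=0↔0): L: 1 → 1, ΔL = +0 — passes.
ΔJ = 0, ±1 (not J=0↔0): J: 3/2 → 3/2, ΔJ = +0 — passes.
All four E1 rules are satisfied.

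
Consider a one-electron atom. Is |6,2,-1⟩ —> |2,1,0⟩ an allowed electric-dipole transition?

allowed

Initial l = 2, final l = 1, so Δl = -1. E1 requires Δl = ±1: ok.
m_l: -1 → 0 (Δm_l = +1). |Δm_l| ≤ 1 ok.
All E1 selection rules are satisfied.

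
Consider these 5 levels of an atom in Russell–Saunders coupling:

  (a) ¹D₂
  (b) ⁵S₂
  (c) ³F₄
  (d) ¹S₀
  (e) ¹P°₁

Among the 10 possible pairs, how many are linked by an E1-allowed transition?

(a)–(b): forbidden (parity, ΔS, ΔL).
(a)–(c): forbidden (parity, ΔS, ΔJ).
(a)–(d): forbidden (parity, ΔL, ΔJ).
(a)–(e): allowed.
(b)–(c): forbidden (parity, ΔS, ΔL, ΔJ).
(b)–(d): forbidden (parity, ΔS, ΔL, ΔJ).
(b)–(e): forbidden (ΔS).
(c)–(d): forbidden (parity, ΔS, ΔL, ΔJ).
(c)–(e): forbidden (ΔS, ΔL, ΔJ).
(d)–(e): allowed.
Allowed pairs: 2 of 10.

2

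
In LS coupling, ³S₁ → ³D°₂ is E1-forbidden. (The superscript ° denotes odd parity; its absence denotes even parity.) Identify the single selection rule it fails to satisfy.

Initial level: S=1, L=0, J=1, parity even. Final level: S=1, L=2, J=2, parity odd.
Parity must change: even → odd — ok.
ΔS = 0: S: 1 → 1 — ok.
ΔL = 0, ±1 (not L=0↔0): L: 0 → 2, ΔL = +2 — fails.
ΔJ = 0, ±1 (not J=0↔0): J: 1 → 2, ΔJ = +1 — ok.

the ΔL = 0, ±1 rule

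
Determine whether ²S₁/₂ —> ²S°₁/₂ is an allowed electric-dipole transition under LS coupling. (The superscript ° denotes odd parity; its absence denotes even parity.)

forbidden

Parity must change: even → odd — ✓.
ΔS = 0: S: 1/2 → 1/2 — ✓.
ΔL = 0, ±1 (not L=0↔0): L: 0 → 0, ΔL = +0 — ✗.
ΔJ = 0, ±1 (not J=0↔0): J: 1/2 → 1/2, ΔJ = +0 — ✓.
Rule(s) violated: ΔL.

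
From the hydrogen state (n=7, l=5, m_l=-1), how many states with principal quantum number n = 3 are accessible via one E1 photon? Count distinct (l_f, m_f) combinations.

0

E1 requires l_f ∈ {4, 6}, but neither lies in [0, 2], so no final state is reachable.
Total: 0.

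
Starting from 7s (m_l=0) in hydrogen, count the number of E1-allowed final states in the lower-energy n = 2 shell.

3

E1 requires Δl = ±1, so l_f ∈ {-1, 1}; with 0 ≤ l_f ≤ n_f−1 = 1, the allowed l_f values are {1}.
For l_f = 1: m_f ∈ {m_i−1, m_i, m_i+1} ∩ [−1, 1] = {-1, 0, 1} → 3 states.
Total: 3.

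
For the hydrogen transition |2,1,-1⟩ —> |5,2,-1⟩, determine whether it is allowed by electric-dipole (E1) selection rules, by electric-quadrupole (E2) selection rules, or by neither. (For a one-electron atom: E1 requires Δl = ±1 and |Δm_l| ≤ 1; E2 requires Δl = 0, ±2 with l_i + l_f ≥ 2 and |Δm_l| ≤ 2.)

E1

Δl = 2 − 1 = +1; l_i + l_f = 3.
Δm_l = +0.
E1 (Δl = ±1, |Δm_l| ≤ 1): satisfied.
E2 (Δl = 0,±2, l_i+l_f ≥ 2, |Δm_l| ≤ 2): not satisfied.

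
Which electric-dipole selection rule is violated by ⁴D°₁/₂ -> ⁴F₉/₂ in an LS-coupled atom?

Initial level: S=3/2, L=2, J=1/2, parity odd. Final level: S=3/2, L=3, J=9/2, parity even.
ΔL = 0, ±1 (not L=0↔0): L: 2 → 3, ΔL = +1 — passes.
ΔS = 0: S: 3/2 → 3/2 — passes.
Parity must change: odd → even — passes.
ΔJ = 0, ±1 (not J=0↔0): J: 1/2 → 9/2, ΔJ = +4 — fails.

the ΔJ = 0, ±1 rule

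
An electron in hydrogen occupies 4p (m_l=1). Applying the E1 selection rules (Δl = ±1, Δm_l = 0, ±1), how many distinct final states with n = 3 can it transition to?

E1 requires Δl = ±1, so l_f ∈ {0, 2}; with 0 ≤ l_f ≤ n_f−1 = 2, the allowed l_f values are {0, 2}.
For l_f = 0: m_f ∈ {m_i−1, m_i, m_i+1} ∩ [−0, 0] = {0} → 1 state.
For l_f = 2: m_f ∈ {m_i−1, m_i, m_i+1} ∩ [−2, 2] = {0, 1, 2} → 3 states.
Total: 4.

4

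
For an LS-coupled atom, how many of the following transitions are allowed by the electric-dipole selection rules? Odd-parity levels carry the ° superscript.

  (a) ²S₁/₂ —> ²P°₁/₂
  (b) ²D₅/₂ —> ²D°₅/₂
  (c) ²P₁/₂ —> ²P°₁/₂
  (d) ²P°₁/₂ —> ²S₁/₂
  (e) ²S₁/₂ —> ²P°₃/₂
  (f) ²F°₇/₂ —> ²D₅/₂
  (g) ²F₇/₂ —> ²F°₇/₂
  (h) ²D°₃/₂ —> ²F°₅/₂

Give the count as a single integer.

7

(a) allowed
(b) allowed
(c) allowed
(d) allowed
(e) allowed
(f) allowed
(g) allowed
(h) forbidden (parity fails)
Total allowed: 7 of 8.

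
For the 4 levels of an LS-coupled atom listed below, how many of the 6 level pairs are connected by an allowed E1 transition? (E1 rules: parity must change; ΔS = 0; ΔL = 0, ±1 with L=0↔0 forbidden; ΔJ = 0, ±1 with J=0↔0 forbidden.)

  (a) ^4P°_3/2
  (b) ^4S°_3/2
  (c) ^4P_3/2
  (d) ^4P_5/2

(a)–(b): forbidden (parity).
(a)–(c): allowed.
(a)–(d): allowed.
(b)–(c): allowed.
(b)–(d): allowed.
(c)–(d): forbidden (parity).
Allowed pairs: 4 of 6.

4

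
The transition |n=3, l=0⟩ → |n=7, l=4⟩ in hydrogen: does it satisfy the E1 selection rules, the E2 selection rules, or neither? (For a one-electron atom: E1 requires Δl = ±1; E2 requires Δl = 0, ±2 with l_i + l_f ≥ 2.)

neither

Δl = 4 − 0 = +4; l_i + l_f = 4.
E1 (Δl = ±1): not satisfied.
E2 (Δl = 0,±2, l_i+l_f ≥ 2): not satisfied.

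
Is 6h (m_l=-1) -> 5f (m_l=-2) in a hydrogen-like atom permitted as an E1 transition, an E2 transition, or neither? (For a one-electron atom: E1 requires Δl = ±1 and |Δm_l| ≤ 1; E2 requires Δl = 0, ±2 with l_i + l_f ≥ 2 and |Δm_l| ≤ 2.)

Δl = 3 − 5 = -2; l_i + l_f = 8.
Δm_l = -1.
E1 (Δl = ±1, |Δm_l| ≤ 1): not satisfied.
E2 (Δl = 0,±2, l_i+l_f ≥ 2, |Δm_l| ≤ 2): satisfied.

E2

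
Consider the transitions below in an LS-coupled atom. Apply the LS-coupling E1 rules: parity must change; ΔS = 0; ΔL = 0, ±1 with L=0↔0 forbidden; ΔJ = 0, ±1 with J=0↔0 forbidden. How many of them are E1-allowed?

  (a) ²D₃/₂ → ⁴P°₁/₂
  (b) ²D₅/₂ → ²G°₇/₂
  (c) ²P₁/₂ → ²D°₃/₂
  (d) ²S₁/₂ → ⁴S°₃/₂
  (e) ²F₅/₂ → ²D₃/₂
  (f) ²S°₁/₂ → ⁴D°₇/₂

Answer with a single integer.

(a) forbidden (ΔS fails)
(b) forbidden (ΔL fails)
(c) allowed
(d) forbidden (ΔS, ΔL fail)
(e) forbidden (parity fails)
(f) forbidden (parity, ΔS, ΔL, ΔJ fail)
Total allowed: 1 of 6.

1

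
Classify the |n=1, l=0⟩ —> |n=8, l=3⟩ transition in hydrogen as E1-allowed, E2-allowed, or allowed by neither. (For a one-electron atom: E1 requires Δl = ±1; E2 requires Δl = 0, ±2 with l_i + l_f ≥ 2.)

Δl = 3 − 0 = +3; l_i + l_f = 3.
E1 (Δl = ±1): not satisfied.
E2 (Δl = 0,±2, l_i+l_f ≥ 2): not satisfied.

neither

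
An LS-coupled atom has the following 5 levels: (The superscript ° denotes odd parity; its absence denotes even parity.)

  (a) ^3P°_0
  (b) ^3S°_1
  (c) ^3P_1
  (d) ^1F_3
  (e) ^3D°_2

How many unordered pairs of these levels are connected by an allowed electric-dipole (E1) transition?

3

(a)–(b): forbidden (parity).
(a)–(c): allowed.
(a)–(d): forbidden (ΔS, ΔL, ΔJ).
(a)–(e): forbidden (parity, ΔJ).
(b)–(c): allowed.
(b)–(d): forbidden (ΔS, ΔL, ΔJ).
(b)–(e): forbidden (parity, ΔL).
(c)–(d): forbidden (parity, ΔS, ΔL, ΔJ).
(c)–(e): allowed.
(d)–(e): forbidden (ΔS).
Allowed pairs: 3 of 10.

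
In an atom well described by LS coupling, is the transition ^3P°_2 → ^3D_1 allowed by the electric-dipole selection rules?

Initial level: S=1, L=1, J=2, parity odd. Final level: S=1, L=2, J=1, parity even.
Parity must change: odd → even — ok.
ΔS = 0: S: 1 → 1 — ok.
ΔL = 0, ±1 (not L=0↔0): L: 1 → 2, ΔL = +1 — ok.
ΔJ = 0, ±1 (not J=0↔0): J: 2 → 1, ΔJ = -1 — ok.
All four E1 rules are satisfied.

allowed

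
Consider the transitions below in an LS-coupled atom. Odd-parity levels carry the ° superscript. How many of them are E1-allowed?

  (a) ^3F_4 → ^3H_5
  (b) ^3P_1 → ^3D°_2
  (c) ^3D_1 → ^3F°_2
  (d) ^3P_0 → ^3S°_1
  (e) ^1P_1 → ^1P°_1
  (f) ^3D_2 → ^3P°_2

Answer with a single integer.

(a) forbidden (parity, ΔL fail)
(b) allowed
(c) allowed
(d) allowed
(e) allowed
(f) allowed
Total allowed: 5 of 6.

5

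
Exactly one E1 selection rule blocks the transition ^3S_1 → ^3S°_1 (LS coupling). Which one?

the L=0 ↔ L=0 exclusion

Reading off the term symbols: S 1→1, L 0→0, J 1→1, parity even→odd.
Parity must change: even → odd — passes.
ΔS = 0: S: 1 → 1 — passes.
ΔL = 0, ±1 (not L=0↔0): L: 0 → 0, ΔL = +0 — fails.
ΔJ = 0, ±1 (not J=0↔0): J: 1 → 1, ΔJ = +0 — passes.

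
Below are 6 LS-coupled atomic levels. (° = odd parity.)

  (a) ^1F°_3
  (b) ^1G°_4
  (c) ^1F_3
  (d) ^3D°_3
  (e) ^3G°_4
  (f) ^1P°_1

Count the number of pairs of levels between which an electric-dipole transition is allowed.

2

(a)–(b): forbidden (parity).
(a)–(c): allowed.
(a)–(d): forbidden (parity, ΔS).
(a)–(e): forbidden (parity, ΔS).
(a)–(f): forbidden (parity, ΔL, ΔJ).
(b)–(c): allowed.
(b)–(d): forbidden (parity, ΔS, ΔL).
(b)–(e): forbidden (parity, ΔS).
(b)–(f): forbidden (parity, ΔL, ΔJ).
(c)–(d): forbidden (ΔS).
(c)–(e): forbidden (ΔS).
(c)–(f): forbidden (ΔL, ΔJ).
(d)–(e): forbidden (parity, ΔL).
(d)–(f): forbidden (parity, ΔS, ΔJ).
(e)–(f): forbidden (parity, ΔS, ΔL, ΔJ).
Allowed pairs: 2 of 15.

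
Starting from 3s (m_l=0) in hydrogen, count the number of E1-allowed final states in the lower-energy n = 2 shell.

E1 requires Δl = ±1, so l_f ∈ {-1, 1}; with 0 ≤ l_f ≤ n_f−1 = 1, the allowed l_f values are {1}.
For l_f = 1: m_f ∈ {m_i−1, m_i, m_i+1} ∩ [−1, 1] = {-1, 0, 1} → 3 states.
Total: 3.

3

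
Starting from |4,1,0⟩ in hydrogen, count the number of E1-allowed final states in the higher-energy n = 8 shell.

4

E1 requires Δl = ±1, so l_f ∈ {0, 2}; with 0 ≤ l_f ≤ n_f−1 = 7, the allowed l_f values are {0, 2}.
For l_f = 0: m_f ∈ {m_i−1, m_i, m_i+1} ∩ [−0, 0] = {0} → 1 state.
For l_f = 2: m_f ∈ {m_i−1, m_i, m_i+1} ∩ [−2, 2] = {-1, 0, 1} → 3 states.
Total: 4.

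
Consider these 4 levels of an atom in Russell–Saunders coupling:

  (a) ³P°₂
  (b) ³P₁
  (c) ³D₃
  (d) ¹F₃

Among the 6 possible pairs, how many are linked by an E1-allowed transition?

2

(a)–(b): allowed.
(a)–(c): allowed.
(a)–(d): forbidden (ΔS, ΔL).
(b)–(c): forbidden (parity, ΔJ).
(b)–(d): forbidden (parity, ΔS, ΔL, ΔJ).
(c)–(d): forbidden (parity, ΔS).
Allowed pairs: 2 of 6.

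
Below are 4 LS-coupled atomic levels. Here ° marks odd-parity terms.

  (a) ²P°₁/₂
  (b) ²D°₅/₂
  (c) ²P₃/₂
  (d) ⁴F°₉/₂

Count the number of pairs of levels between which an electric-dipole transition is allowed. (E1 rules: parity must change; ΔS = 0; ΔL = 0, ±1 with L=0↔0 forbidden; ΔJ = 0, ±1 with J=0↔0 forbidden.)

2

(a)–(b): forbidden (parity, ΔJ).
(a)–(c): allowed.
(a)–(d): forbidden (parity, ΔS, ΔL, ΔJ).
(b)–(c): allowed.
(b)–(d): forbidden (parity, ΔS, ΔJ).
(c)–(d): forbidden (ΔS, ΔL, ΔJ).
Allowed pairs: 2 of 6.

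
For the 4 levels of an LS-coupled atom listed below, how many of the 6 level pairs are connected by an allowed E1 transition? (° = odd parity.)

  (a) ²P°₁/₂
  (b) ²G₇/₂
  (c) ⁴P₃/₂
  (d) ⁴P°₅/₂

1

(a)–(b): forbidden (ΔL, ΔJ).
(a)–(c): forbidden (ΔS).
(a)–(d): forbidden (parity, ΔS, ΔJ).
(b)–(c): forbidden (parity, ΔS, ΔL, ΔJ).
(b)–(d): forbidden (ΔS, ΔL).
(c)–(d): allowed.
Allowed pairs: 1 of 6.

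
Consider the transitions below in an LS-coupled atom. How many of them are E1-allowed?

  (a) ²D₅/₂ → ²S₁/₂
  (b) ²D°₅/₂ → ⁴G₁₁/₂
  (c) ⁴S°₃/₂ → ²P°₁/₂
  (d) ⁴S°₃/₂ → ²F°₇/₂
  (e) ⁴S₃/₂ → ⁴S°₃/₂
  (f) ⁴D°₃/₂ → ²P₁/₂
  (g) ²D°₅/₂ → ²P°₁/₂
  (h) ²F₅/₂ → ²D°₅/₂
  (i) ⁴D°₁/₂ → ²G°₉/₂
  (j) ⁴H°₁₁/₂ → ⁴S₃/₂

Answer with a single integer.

(a) forbidden (parity, ΔL, ΔJ fail)
(b) forbidden (ΔS, ΔL, ΔJ fail)
(c) forbidden (parity, ΔS fail)
(d) forbidden (parity, ΔS, ΔL, ΔJ fail)
(e) forbidden (ΔL fails)
(f) forbidden (ΔS fails)
(g) forbidden (parity, ΔJ fail)
(h) allowed
(i) forbidden (parity, ΔS, ΔL, ΔJ fail)
(j) forbidden (ΔL, ΔJ fail)
Total allowed: 1 of 10.

1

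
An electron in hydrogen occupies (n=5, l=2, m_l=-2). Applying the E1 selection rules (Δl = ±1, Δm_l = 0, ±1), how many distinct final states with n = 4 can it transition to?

E1 requires Δl = ±1, so l_f ∈ {1, 3}; with 0 ≤ l_f ≤ n_f−1 = 3, the allowed l_f values are {1, 3}.
For l_f = 1: m_f ∈ {m_i−1, m_i, m_i+1} ∩ [−1, 1] = {-1} → 1 state.
For l_f = 3: m_f ∈ {m_i−1, m_i, m_i+1} ∩ [−3, 3] = {-3, -2, -1} → 3 states.
Total: 4.

4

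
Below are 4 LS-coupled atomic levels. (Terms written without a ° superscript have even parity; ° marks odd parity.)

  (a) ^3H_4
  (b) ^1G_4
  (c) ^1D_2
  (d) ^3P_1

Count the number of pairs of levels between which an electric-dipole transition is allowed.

(a)–(b): forbidden (parity, ΔS).
(a)–(c): forbidden (parity, ΔS, ΔL, ΔJ).
(a)–(d): forbidden (parity, ΔL, ΔJ).
(b)–(c): forbidden (parity, ΔL, ΔJ).
(b)–(d): forbidden (parity, ΔS, ΔL, ΔJ).
(c)–(d): forbidden (parity, ΔS).
Allowed pairs: 0 of 6.

0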